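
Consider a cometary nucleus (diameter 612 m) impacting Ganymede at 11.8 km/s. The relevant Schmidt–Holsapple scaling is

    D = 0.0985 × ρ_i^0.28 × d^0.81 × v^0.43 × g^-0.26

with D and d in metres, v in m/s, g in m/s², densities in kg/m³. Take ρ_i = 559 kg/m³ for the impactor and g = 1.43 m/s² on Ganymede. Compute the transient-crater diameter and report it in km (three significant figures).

In SI units: v = 11800 m/s.
ρ_i^0.28 = 559^0.28 = 5.879
d^0.81 = 612^0.81 = 180.8
v^0.43 = 11800^0.43 = 56.35
g^-0.26 = 1.43^-0.26 = 0.9112
D = 0.0985 × 5.879 × 180.8 × 56.35 × 0.9112 = 5376 m
   = 5.376 km

D ≈ 5.38 km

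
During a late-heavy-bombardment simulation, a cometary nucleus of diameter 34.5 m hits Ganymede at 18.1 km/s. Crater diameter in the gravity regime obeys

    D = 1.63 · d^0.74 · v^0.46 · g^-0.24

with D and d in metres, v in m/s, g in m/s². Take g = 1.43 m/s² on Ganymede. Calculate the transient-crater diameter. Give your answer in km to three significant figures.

In SI units: v = 18100 m/s.
d^0.74 = 34.5^0.74 = 13.74
v^0.46 = 18100^0.46 = 90.89
g^-0.24 = 1.43^-0.24 = 0.9177
D = 1.63 × 13.74 × 90.89 × 0.9177 = 1868 m
   = 1.868 km

D ≈ 1.87 km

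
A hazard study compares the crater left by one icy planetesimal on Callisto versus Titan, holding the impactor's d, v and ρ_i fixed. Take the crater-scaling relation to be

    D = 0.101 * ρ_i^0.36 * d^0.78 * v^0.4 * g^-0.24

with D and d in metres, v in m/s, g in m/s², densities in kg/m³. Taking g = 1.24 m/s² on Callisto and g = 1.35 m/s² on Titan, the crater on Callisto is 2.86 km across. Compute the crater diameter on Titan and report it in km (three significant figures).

D ≈ 2.80 km

All impactor-dependent factors cancel in the ratio, leaving D_Titan/D_Callisto = (g_Titan/g_Callisto)^-0.24.
(1.35/1.24)^-0.24 = 1.089^-0.24 = 0.9797
D_Titan = 0.9797 × 2.86 km = 2.80 km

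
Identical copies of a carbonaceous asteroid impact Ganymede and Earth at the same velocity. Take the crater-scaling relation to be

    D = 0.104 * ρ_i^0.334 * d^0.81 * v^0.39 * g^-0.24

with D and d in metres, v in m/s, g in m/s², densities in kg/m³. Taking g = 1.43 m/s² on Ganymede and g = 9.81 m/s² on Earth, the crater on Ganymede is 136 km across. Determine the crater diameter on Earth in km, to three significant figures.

D ≈ 85.7 km

All impactor-dependent factors cancel in the ratio, leaving D_Earth/D_Ganymede = (g_Earth/g_Ganymede)^-0.24.
(9.81/1.43)^-0.24 = 6.860^-0.24 = 0.6299
D_Earth = 0.6299 × 136 km = 85.7 km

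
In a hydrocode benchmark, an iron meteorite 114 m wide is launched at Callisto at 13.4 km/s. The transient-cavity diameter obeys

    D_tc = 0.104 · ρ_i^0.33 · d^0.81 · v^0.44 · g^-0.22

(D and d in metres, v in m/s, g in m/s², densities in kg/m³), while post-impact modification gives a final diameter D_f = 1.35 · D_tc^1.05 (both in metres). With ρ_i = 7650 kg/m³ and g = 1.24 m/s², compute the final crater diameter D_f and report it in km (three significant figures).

v = 13400 m/s.
ρ_i^0.33 = 7650^0.33 = 19.13
d^0.81 = 114^0.81 = 46.35
v^0.44 = 13400^0.44 = 65.45
g^-0.22 = 1.24^-0.22 = 0.9538
D_tc = 0.104 × 19.13 × 46.35 × 65.45 × 0.9538 = 5757 m
D_f = 1.35 × (5757)^1.05 = 11982 m
     = 11.98 km

D_f ≈ 12.0 km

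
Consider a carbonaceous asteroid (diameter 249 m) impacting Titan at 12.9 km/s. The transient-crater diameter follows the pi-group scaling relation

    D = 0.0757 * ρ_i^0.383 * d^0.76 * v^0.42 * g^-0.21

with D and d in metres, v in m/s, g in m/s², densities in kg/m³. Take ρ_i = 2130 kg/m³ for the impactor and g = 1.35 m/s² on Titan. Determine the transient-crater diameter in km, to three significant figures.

In SI units: v = 12900 m/s.
ρ_i^0.383 = 2130^0.383 = 18.83
d^0.76 = 249^0.76 = 66.24
v^0.42 = 12900^0.42 = 53.27
g^-0.21 = 1.35^-0.21 = 0.9389
D = 0.0757 × 18.83 × 66.24 × 53.27 × 0.9389 = 4722 m
   = 4.722 km

D ≈ 4.72 km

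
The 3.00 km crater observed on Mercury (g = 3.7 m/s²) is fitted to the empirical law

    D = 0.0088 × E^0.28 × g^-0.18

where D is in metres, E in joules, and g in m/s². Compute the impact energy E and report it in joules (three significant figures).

E ≈ 1.33 × 10^20 J

Rearranging: E = [D / (0.0088 · g^-0.18)]^(1/0.28).
D = 3000 m.
g^-0.18 = 3.7^-0.18 = 0.7902
D / (0.0088 × 0.7902) = 3000 / (6.954 × 10^-3) = 4.314 × 10^5
E = (4.314 × 10^5)^3.5714 = 1.332 × 10^20 J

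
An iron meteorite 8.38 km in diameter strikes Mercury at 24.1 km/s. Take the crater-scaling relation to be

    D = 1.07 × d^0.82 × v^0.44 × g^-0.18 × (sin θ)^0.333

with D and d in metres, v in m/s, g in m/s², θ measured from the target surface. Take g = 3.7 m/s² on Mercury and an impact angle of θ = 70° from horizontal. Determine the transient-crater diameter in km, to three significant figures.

D ≈ 116 km

In SI units: d = 8380 m, v = 24100 m/s.
d^0.82 = 8380^0.82 = 1648
v^0.44 = 24100^0.44 = 84.74
g^-0.18 = 3.7^-0.18 = 0.7902
(sin 70°)^0.333 = 0.9397^0.333 = 0.9795
D = 1.07 × 1648 × 84.74 × 0.7902 × 0.9795 = 1.157 × 10^5 m
   = 115.7 km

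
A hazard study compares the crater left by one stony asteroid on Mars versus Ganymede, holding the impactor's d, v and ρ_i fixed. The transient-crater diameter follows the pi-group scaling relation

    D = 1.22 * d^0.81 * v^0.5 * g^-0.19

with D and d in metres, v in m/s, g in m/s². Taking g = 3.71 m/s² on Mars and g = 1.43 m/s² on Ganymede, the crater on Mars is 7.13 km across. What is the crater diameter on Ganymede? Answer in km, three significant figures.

D ≈ 8.55 km

All impactor-dependent factors cancel in the ratio, leaving D_Ganymede/D_Mars = (g_Ganymede/g_Mars)^-0.19.
(1.43/3.71)^-0.19 = 0.3854^-0.19 = 1.199
D_Ganymede = 1.199 × 7.13 km = 8.55 km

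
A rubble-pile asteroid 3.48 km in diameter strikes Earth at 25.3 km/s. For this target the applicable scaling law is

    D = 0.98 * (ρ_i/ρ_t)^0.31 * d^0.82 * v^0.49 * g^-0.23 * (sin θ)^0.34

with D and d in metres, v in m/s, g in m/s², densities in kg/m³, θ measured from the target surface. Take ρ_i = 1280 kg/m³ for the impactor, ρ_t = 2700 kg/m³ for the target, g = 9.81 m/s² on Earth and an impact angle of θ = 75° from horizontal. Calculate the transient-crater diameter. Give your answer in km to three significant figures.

D ≈ 52.4 km

In SI units: d = 3480 m, v = 25300 m/s.
(ρ_i/ρ_t)^0.31 = (1280/2700)^0.31 = 0.7934
d^0.82 = 3480^0.82 = 801.9
v^0.49 = 25300^0.49 = 143.7
g^-0.23 = 9.81^-0.23 = 0.5914
(sin 75°)^0.34 = 0.9659^0.34 = 0.9883
D = 0.98 × 0.7934 × 801.9 × 143.7 × 0.5914 × 0.9883 = 52368 m
   = 52.37 km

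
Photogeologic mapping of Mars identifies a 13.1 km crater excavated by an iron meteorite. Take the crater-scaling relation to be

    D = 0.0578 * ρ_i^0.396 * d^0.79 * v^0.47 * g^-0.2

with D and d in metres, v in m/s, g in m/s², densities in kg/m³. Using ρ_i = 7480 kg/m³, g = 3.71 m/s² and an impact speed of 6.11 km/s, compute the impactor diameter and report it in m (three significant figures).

Rearranging for d: d = [D / (0.0578 · 7480^0.396 · 6110^0.47 · 3.71^-0.2)]^(1/0.79).
D = 13100 m.
7480^0.396 = 34.20
6110^0.47 = 60.18
3.71^-0.2 = 0.7694
Denominator = 0.0578 × 34.20 × 60.18 × 0.7694 = 91.53
D / 91.53 = 13100 / 91.53 = 143.1
d = 143.1^(1/0.79) = 143.1^1.2658 = 535.3 m

d ≈ 535 m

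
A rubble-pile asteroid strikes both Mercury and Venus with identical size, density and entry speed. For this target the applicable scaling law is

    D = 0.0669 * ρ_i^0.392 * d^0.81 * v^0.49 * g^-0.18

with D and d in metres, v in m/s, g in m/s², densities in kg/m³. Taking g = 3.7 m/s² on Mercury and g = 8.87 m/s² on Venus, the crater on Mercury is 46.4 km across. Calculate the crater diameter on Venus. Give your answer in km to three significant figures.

D ≈ 39.6 km

All impactor-dependent factors cancel in the ratio, leaving D_Venus/D_Mercury = (g_Venus/g_Mercury)^-0.18.
(8.87/3.7)^-0.18 = 2.397^-0.18 = 0.8544
D_Venus = 0.8544 × 46.4 km = 39.6 km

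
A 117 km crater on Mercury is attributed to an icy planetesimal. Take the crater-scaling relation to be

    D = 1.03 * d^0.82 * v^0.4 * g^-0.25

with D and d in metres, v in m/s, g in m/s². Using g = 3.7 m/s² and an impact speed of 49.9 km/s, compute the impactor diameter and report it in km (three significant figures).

Rearranging for d: d = [D / (1.03 · 49900^0.4 · 3.7^-0.25)]^(1/0.82).
D = 117000 m.
49900^0.4 = 75.73
3.7^-0.25 = 0.7210
Denominator = 1.03 × 75.73 × 0.7210 = 56.24
D / 56.24 = 117000 / 56.24 = 2080
d = 2080^(1/0.82) = 2080^1.2195 = 11127 m

d ≈ 11.1 km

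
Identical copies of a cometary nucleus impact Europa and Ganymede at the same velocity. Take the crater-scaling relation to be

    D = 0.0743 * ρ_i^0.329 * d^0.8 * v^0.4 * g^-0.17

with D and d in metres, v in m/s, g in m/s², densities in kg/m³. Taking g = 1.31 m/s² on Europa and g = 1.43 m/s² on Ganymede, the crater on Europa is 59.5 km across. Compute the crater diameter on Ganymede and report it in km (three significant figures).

All impactor-dependent factors cancel in the ratio, leaving D_Ganymede/D_Europa = (g_Ganymede/g_Europa)^-0.17.
(1.43/1.31)^-0.17 = 1.092^-0.17 = 0.9851
D_Ganymede = 0.9851 × 59.5 km = 58.6 km

D ≈ 58.6 km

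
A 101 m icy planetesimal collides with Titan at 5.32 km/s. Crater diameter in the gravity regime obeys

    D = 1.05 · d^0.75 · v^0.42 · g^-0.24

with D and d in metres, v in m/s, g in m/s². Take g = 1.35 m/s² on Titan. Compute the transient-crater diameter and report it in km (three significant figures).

In SI units: v = 5320 m/s.
d^0.75 = 101^0.75 = 31.86
v^0.42 = 5320^0.42 = 36.72
g^-0.24 = 1.35^-0.24 = 0.9305
D = 1.05 × 31.86 × 36.72 × 0.9305 = 1143 m
   = 1.143 km

D ≈ 1.14 km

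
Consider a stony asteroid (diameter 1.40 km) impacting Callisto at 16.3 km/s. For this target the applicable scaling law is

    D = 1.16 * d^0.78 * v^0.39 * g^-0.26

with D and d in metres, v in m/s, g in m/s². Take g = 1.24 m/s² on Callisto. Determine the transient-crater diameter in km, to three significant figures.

In SI units: d = 1400 m, v = 16300 m/s.
d^0.78 = 1400^0.78 = 284.4
v^0.39 = 16300^0.39 = 43.93
g^-0.26 = 1.24^-0.26 = 0.9456
D = 1.16 × 284.4 × 43.93 × 0.9456 = 13704 m
   = 13.70 km

D ≈ 13.7 km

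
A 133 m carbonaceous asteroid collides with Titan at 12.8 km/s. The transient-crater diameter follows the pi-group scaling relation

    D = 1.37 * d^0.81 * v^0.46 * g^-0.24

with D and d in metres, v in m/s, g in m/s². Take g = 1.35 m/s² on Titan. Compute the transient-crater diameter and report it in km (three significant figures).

In SI units: v = 12800 m/s.
d^0.81 = 133^0.81 = 52.52
v^0.46 = 12800^0.46 = 77.50
g^-0.24 = 1.35^-0.24 = 0.9305
D = 1.37 × 52.52 × 77.50 × 0.9305 = 5189 m
   = 5.189 km

D ≈ 5.19 km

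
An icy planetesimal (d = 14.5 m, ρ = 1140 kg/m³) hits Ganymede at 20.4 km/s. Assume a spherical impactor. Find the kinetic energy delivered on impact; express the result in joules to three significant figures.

v = 20400 m/s.
Mass m = (π/6) ρ d³ = (π/6) × 1140 × (14.5)³ = 1.820 × 10^6 kg
E = ½ m v² = 0.5 × 1.820 × 10^6 × (20400)² = 3.787 × 10^14 J

E ≈ 3.79 × 10^14 J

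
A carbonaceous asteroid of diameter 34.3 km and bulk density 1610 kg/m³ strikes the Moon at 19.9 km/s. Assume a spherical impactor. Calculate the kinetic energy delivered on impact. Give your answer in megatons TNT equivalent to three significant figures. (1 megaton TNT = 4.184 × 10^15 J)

E ≈ 1.61 × 10^9 Mt TNT

d = 34300 m; v = 19900 m/s.
Mass m = (π/6) ρ d³ = (π/6) × 1610 × (34300)³ = 3.402 × 10^16 kg
E = ½ m v² = 0.5 × 3.402 × 10^16 × (19900)² = 6.736 × 10^24 J
   = 6.736 × 10^24 / 4.184×10^15 = 1.610 × 10^9 Mt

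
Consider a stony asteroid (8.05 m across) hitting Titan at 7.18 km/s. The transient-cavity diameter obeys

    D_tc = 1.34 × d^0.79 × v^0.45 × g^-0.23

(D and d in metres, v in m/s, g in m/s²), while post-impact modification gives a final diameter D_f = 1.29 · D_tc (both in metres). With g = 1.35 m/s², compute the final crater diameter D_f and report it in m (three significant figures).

v = 7180 m/s.
d^0.79 = 8.05^0.79 = 5.195
v^0.45 = 7180^0.45 = 54.36
g^-0.23 = 1.35^-0.23 = 0.9333
D_tc = 1.34 × 5.195 × 54.36 × 0.9333 = 353.2 m
D_f = 1.29 × 353.2 = 455.6 m

D_f ≈ 456 m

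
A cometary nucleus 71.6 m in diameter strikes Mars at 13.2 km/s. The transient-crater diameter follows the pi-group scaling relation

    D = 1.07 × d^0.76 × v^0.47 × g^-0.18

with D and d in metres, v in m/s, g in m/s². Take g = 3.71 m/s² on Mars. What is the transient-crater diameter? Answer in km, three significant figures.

In SI units: v = 13200 m/s.
d^0.76 = 71.6^0.76 = 25.69
v^0.47 = 13200^0.47 = 86.43
g^-0.18 = 3.71^-0.18 = 0.7898
D = 1.07 × 25.69 × 86.43 × 0.7898 = 1876 m
   = 1.876 km

D ≈ 1.88 km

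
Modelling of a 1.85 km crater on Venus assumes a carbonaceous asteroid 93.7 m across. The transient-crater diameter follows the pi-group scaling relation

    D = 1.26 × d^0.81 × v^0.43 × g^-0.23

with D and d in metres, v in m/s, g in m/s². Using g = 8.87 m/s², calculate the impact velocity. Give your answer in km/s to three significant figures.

Rearranging for v: v = [D / (1.26 · 93.7^0.81 · 8.87^-0.23)]^(1/0.43).
D = 1850 m.
93.7^0.81 = 39.55
8.87^-0.23 = 0.6053
Denominator = 1.26 × 39.55 × 0.6053 = 30.16
D / 30.16 = 1850 / 30.16 = 61.34
v = 61.34^(1/0.43) = 61.34^2.3256 = 14374 m/s

v ≈ 14.4 km/s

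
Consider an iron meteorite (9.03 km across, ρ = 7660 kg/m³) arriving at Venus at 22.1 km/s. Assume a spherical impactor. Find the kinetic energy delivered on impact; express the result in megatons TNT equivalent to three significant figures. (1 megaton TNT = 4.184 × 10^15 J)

E ≈ 1.72 × 10^8 Mt TNT

d = 9030 m; v = 22100 m/s.
Mass m = (π/6) ρ d³ = (π/6) × 7660 × (9030)³ = 2.953 × 10^15 kg
E = ½ m v² = 0.5 × 2.953 × 10^15 × (22100)² = 7.211 × 10^23 J
   = 7.211 × 10^23 / 4.184×10^15 = 1.723 × 10^8 Mt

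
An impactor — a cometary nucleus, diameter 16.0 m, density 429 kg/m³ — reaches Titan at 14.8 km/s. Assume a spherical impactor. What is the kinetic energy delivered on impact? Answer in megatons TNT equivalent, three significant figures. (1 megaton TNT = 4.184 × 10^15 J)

v = 14800 m/s.
Mass m = (π/6) ρ d³ = (π/6) × 429 × (16)³ = 9.201 × 10^5 kg
E = ½ m v² = 0.5 × 9.201 × 10^5 × (14800)² = 1.008 × 10^14 J
   = 1.008 × 10^14 / 4.184×10^15 = 0.02409 Mt

E ≈ 0.0241 Mt TNT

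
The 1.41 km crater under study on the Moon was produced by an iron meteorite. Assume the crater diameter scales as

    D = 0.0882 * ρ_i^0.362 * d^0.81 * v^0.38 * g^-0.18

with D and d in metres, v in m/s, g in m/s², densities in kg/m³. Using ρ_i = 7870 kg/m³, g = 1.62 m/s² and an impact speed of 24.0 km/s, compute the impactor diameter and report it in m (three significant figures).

d ≈ 27.6 m

Rearranging for d: d = [D / (0.0882 · 7870^0.362 · 24000^0.38 · 1.62^-0.18)]^(1/0.81).
D = 1410 m.
7870^0.362 = 25.72
24000^0.38 = 46.18
1.62^-0.18 = 0.9168
Denominator = 0.0882 × 25.72 × 46.18 × 0.9168 = 96.04
D / 96.04 = 1410 / 96.04 = 14.68
d = 14.68^(1/0.81) = 14.68^1.2346 = 27.57 m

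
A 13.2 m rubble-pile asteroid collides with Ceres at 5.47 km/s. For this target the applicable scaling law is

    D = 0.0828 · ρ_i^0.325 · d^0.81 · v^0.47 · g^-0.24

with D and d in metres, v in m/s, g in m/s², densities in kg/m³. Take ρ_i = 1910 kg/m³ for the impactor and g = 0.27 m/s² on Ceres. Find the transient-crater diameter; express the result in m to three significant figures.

D ≈ 610 m

In SI units: v = 5470 m/s.
ρ_i^0.325 = 1910^0.325 = 11.65
d^0.81 = 13.2^0.81 = 8.085
v^0.47 = 5470^0.47 = 57.13
g^-0.24 = 0.27^-0.24 = 1.369
D = 0.0828 × 11.65 × 8.085 × 57.13 × 1.369 = 610.0 m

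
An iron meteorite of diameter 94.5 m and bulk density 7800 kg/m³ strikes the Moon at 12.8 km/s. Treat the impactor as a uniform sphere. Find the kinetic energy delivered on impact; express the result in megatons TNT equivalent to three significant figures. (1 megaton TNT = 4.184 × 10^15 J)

v = 12800 m/s.
Mass m = (π/6) ρ d³ = (π/6) × 7800 × (94.5)³ = 3.447 × 10^9 kg
E = ½ m v² = 0.5 × 3.447 × 10^9 × (12800)² = 2.824 × 10^17 J
   = 2.824 × 10^17 / 4.184×10^15 = 67.50 Mt

E ≈ 67.5 Mt TNT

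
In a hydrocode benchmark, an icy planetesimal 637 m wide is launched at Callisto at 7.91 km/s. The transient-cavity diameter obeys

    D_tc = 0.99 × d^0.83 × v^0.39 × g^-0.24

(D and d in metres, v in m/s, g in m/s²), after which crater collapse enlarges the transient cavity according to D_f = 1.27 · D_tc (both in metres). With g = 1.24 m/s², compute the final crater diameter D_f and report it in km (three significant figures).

D_f ≈ 8.41 km

v = 7910 m/s.
d^0.83 = 637^0.83 = 212.5
v^0.39 = 7910^0.39 = 33.14
g^-0.24 = 1.24^-0.24 = 0.9497
D_tc = 0.99 × 212.5 × 33.14 × 0.9497 = 6621 m
D_f = 1.27 × 6621 = 8409 m
     = 8.409 km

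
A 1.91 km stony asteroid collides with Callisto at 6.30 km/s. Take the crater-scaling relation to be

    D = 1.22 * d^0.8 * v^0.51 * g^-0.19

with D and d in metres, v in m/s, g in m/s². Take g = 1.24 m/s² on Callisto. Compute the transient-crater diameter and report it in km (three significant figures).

D ≈ 42.8 km

In SI units: d = 1910 m, v = 6300 m/s.
d^0.8 = 1910^0.8 = 421.5
v^0.51 = 6300^0.51 = 86.63
g^-0.19 = 1.24^-0.19 = 0.9600
D = 1.22 × 421.5 × 86.63 × 0.9600 = 42766 m
   = 42.77 km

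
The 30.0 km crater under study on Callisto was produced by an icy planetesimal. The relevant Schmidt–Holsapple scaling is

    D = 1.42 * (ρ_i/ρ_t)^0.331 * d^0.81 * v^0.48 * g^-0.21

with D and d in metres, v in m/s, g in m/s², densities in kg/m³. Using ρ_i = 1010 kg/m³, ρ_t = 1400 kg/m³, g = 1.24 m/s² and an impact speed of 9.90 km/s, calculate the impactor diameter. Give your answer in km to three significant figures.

d ≈ 1.13 km

Rearranging for d: d = [D / (1.42 · (1010/1400)^0.331 · 9900^0.48 · 1.24^-0.21)]^(1/0.81).
D = 30000 m.
(1010/1400)^0.331 = 0.8976
9900^0.48 = 82.78
1.24^-0.21 = 0.9558
Denominator = 1.42 × 0.8976 × 82.78 × 0.9558 = 100.8
D / 100.8 = 30000 / 100.8 = 297.6
d = 297.6^(1/0.81) = 297.6^1.2346 = 1132 m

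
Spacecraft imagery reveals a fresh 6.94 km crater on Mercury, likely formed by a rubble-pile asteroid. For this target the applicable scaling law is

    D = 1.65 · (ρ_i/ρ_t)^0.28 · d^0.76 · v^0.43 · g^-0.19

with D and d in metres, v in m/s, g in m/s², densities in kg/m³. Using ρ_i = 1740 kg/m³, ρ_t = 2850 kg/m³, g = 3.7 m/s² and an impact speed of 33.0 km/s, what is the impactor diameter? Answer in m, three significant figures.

Rearranging for d: d = [D / (1.65 · (1740/2850)^0.28 · 33000^0.43 · 3.7^-0.19)]^(1/0.76).
D = 6940 m.
(1740/2850)^0.28 = 0.8710
33000^0.43 = 87.69
3.7^-0.19 = 0.7799
Denominator = 1.65 × 0.8710 × 87.69 × 0.7799 = 98.29
D / 98.29 = 6940 / 98.29 = 70.61
d = 70.61^(1/0.76) = 70.61^1.3158 = 270.9 m

d ≈ 271 m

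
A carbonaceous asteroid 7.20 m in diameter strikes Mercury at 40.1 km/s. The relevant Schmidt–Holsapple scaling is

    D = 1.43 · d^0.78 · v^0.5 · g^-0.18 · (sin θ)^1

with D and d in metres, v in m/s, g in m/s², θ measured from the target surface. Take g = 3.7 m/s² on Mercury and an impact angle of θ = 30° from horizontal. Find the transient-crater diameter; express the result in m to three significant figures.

In SI units: v = 40100 m/s.
d^0.78 = 7.2^0.78 = 4.664
v^0.5 = 40100^0.5 = 200.2
g^-0.18 = 3.7^-0.18 = 0.7902
(sin 30°)^1 = 0.5000^1 = 0.5000
D = 1.43 × 4.664 × 200.2 × 0.7902 × 0.5000 = 527.6 m

D ≈ 528 m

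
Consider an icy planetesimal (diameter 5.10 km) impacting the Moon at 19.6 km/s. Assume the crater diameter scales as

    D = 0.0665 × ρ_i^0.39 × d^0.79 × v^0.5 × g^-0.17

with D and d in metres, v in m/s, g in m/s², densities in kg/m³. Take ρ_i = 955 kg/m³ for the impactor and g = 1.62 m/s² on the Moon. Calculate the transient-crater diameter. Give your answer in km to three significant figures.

D ≈ 106 km

In SI units: d = 5100 m, v = 19600 m/s.
ρ_i^0.39 = 955^0.39 = 14.53
d^0.79 = 5100^0.79 = 849.1
v^0.5 = 19600^0.5 = 140.0
g^-0.17 = 1.62^-0.17 = 0.9213
D = 0.0665 × 14.53 × 849.1 × 140.0 × 0.9213 = 1.058 × 10^5 m
   = 105.8 km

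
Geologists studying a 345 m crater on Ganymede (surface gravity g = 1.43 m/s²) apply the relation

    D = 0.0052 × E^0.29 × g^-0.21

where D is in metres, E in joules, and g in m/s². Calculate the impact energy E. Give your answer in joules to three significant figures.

E ≈ 5.49 × 10^16 J

Rearranging: E = [D / (0.0052 · g^-0.21)]^(1/0.29).
g^-0.21 = 1.43^-0.21 = 0.9276
D / (0.0052 × 0.9276) = 345 / (4.824 × 10^-3) = 7.152 × 10^4
E = (7.152 × 10^4)^3.4483 = 5.489 × 10^16 J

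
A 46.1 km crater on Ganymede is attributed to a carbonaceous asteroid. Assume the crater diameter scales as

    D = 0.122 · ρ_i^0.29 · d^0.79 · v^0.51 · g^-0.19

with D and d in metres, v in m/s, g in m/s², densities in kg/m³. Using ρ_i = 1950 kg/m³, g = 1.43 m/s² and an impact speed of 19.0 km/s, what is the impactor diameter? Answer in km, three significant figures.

d ≈ 1.34 km

Rearranging for d: d = [D / (0.122 · 1950^0.29 · 19000^0.51 · 1.43^-0.19)]^(1/0.79).
D = 46100 m.
1950^0.29 = 8.997
19000^0.51 = 152.1
1.43^-0.19 = 0.9343
Denominator = 0.122 × 8.997 × 152.1 × 0.9343 = 156.0
D / 156.0 = 46100 / 156.0 = 295.5
d = 295.5^(1/0.79) = 295.5^1.2658 = 1340 m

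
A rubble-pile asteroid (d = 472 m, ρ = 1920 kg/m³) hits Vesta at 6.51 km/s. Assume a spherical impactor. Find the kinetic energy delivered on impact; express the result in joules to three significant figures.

v = 6510 m/s.
Mass m = (π/6) ρ d³ = (π/6) × 1920 × (472)³ = 1.057 × 10^11 kg
E = ½ m v² = 0.5 × 1.057 × 10^11 × (6510)² = 2.240 × 10^18 J

E ≈ 2.24 × 10^18 J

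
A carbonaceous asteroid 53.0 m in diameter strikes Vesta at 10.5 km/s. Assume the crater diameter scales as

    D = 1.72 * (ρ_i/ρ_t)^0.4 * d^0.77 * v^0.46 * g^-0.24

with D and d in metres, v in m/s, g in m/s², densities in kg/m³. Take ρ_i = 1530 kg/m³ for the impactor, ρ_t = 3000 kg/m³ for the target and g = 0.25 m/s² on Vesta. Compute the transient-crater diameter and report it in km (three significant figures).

D ≈ 2.76 km

In SI units: v = 10500 m/s.
(ρ_i/ρ_t)^0.4 = (1530/3000)^0.4 = 0.7639
d^0.77 = 53^0.77 = 21.27
v^0.46 = 10500^0.46 = 70.75
g^-0.24 = 0.25^-0.24 = 1.395
D = 1.72 × 0.7639 × 21.27 × 70.75 × 1.395 = 2758 m
   = 2.758 km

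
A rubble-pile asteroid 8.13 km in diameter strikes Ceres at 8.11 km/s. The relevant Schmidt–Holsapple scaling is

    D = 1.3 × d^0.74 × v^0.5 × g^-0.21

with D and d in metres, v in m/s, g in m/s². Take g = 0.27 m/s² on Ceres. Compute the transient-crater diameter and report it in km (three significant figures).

In SI units: d = 8130 m, v = 8110 m/s.
d^0.74 = 8130^0.74 = 782.5
v^0.5 = 8110^0.5 = 90.06
g^-0.21 = 0.27^-0.21 = 1.316
D = 1.3 × 782.5 × 90.06 × 1.316 = 1.206 × 10^5 m
   = 120.6 km

D ≈ 121 km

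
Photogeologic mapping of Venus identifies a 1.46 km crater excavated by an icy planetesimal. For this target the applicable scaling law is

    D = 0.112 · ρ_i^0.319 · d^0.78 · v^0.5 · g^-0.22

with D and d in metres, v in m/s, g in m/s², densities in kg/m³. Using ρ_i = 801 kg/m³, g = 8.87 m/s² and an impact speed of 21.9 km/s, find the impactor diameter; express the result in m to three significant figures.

Rearranging for d: d = [D / (0.112 · 801^0.319 · 21900^0.5 · 8.87^-0.22)]^(1/0.78).
D = 1460 m.
801^0.319 = 8.438
21900^0.5 = 148.0
8.87^-0.22 = 0.6187
Denominator = 0.112 × 8.438 × 148.0 × 0.6187 = 86.54
D / 86.54 = 1460 / 86.54 = 16.87
d = 16.87^(1/0.78) = 16.87^1.2821 = 37.44 m

d ≈ 37.4 m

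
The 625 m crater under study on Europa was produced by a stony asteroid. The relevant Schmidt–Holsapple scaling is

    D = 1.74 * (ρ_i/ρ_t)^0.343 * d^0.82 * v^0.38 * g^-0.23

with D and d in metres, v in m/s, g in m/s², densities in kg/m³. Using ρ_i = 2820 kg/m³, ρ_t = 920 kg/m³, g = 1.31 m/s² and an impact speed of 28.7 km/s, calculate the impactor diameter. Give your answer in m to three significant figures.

d ≈ 7.58 m

Rearranging for d: d = [D / (1.74 · (2820/920)^0.343 · 28700^0.38 · 1.31^-0.23)]^(1/0.82).
(2820/920)^0.343 = 1.468
28700^0.38 = 49.43
1.31^-0.23 = 0.9398
Denominator = 1.74 × 1.468 × 49.43 × 0.9398 = 118.7
D / 118.7 = 625 / 118.7 = 5.265
d = 5.265^(1/0.82) = 5.265^1.2195 = 7.581 m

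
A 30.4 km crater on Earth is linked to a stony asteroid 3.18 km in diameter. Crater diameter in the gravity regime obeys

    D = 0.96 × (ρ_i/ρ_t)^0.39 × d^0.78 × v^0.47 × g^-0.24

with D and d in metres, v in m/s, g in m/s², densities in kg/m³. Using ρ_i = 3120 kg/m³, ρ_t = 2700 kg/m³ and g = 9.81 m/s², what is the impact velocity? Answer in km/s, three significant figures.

v ≈ 16.5 km/s

Rearranging for v: v = [D / (0.96 · (3120/2700)^0.39 · 3180^0.78 · 9.81^-0.24)]^(1/0.47).
D = 30400 m.
(3120/2700)^0.39 = 1.058
3180^0.78 = 539.4
9.81^-0.24 = 0.5781
Denominator = 0.96 × 1.058 × 539.4 × 0.5781 = 316.7
D / 316.7 = 30400 / 316.7 = 95.99
v = 95.99^(1/0.47) = 95.99^2.1277 = 16504 m/s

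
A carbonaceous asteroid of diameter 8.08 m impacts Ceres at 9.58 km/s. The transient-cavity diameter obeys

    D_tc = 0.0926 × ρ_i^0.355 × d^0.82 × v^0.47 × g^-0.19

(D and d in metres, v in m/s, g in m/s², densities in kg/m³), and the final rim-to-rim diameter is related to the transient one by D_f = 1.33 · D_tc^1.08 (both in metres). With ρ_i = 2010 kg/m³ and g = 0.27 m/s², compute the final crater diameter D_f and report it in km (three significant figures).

v = 9580 m/s.
ρ_i^0.355 = 2010^0.355 = 14.88
d^0.82 = 8.08^0.82 = 5.547
v^0.47 = 9580^0.47 = 74.34
g^-0.19 = 0.27^-0.19 = 1.282
D_tc = 0.0926 × 14.88 × 5.547 × 74.34 × 1.282 = 728.4 m
D_f = 1.33 × (728.4)^1.08 = 1641 m
     = 1.641 km

D_f ≈ 1.64 km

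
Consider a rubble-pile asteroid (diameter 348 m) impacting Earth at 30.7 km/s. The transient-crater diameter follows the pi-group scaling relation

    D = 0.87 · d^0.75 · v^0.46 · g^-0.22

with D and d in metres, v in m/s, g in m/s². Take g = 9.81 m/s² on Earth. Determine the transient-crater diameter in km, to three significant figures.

D ≈ 4.92 km

In SI units: v = 30700 m/s.
d^0.75 = 348^0.75 = 80.57
v^0.46 = 30700^0.46 = 115.9
g^-0.22 = 9.81^-0.22 = 0.6051
D = 0.87 × 80.57 × 115.9 × 0.6051 = 4916 m
   = 4.916 km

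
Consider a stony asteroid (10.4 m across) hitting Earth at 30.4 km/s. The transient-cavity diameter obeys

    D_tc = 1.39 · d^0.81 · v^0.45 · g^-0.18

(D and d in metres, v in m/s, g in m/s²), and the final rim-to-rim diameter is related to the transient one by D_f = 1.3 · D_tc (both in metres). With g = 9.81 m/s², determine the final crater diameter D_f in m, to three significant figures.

D_f ≈ 831 m

v = 30400 m/s.
d^0.81 = 10.4^0.81 = 6.665
v^0.45 = 30400^0.45 = 104.1
g^-0.18 = 9.81^-0.18 = 0.6630
D_tc = 1.39 × 6.665 × 104.1 × 0.6630 = 639.4 m
D_f = 1.3 × 639.4 = 831.2 m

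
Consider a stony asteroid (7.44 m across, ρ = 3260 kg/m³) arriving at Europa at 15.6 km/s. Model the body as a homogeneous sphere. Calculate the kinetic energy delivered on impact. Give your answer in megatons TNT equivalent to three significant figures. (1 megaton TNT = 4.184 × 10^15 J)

E ≈ 0.0204 Mt TNT

v = 15600 m/s.
Mass m = (π/6) ρ d³ = (π/6) × 3260 × (7.44)³ = 7.030 × 10^5 kg
E = ½ m v² = 0.5 × 7.030 × 10^5 × (15600)² = 8.554 × 10^13 J
   = 8.554 × 10^13 / 4.184×10^15 = 0.02044 Mt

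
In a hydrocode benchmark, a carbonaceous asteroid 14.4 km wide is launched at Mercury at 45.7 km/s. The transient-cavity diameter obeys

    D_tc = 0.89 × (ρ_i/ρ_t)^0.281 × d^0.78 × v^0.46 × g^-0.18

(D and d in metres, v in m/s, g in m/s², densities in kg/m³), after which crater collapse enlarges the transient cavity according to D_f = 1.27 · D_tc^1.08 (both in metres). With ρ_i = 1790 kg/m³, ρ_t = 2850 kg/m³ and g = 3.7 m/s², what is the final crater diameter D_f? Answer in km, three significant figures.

In SI: d = 14400 m, v = 45700 m/s.
(ρ_i/ρ_t)^0.281 = (1790/2850)^0.281 = 0.8775
d^0.78 = 14400^0.78 = 1752
v^0.46 = 45700^0.46 = 139.2
g^-0.18 = 3.7^-0.18 = 0.7902
D_tc = 0.89 × 0.8775 × 1752 × 139.2 × 0.7902 = 1.505 × 10^5 m
D_f = 1.27 × (1.505 × 10^5)^1.08 = 4.961 × 10^5 m
     = 496.1 km

D_f ≈ 496 km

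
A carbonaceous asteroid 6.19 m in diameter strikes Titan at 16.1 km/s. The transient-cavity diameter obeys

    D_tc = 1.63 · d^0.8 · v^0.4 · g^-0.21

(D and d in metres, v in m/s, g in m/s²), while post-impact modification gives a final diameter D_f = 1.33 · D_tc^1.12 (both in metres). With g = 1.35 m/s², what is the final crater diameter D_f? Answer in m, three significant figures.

D_f ≈ 841 m

v = 16100 m/s.
d^0.8 = 6.19^0.8 = 4.299
v^0.4 = 16100^0.4 = 48.16
g^-0.21 = 1.35^-0.21 = 0.9389
D_tc = 1.63 × 4.299 × 48.16 × 0.9389 = 316.9 m
D_f = 1.33 × (316.9)^1.12 = 841.2 m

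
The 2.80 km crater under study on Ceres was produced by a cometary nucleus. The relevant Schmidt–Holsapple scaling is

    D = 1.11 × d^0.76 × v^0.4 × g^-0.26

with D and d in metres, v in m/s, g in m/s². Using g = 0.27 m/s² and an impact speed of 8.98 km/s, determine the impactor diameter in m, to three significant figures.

d ≈ 159 m

Rearranging for d: d = [D / (1.11 · 8980^0.4 · 0.27^-0.26)]^(1/0.76).
D = 2800 m.
8980^0.4 = 38.13
0.27^-0.26 = 1.406
Denominator = 1.11 × 38.13 × 1.406 = 59.51
D / 59.51 = 2800 / 59.51 = 47.05
d = 47.05^(1/0.76) = 47.05^1.3158 = 158.8 m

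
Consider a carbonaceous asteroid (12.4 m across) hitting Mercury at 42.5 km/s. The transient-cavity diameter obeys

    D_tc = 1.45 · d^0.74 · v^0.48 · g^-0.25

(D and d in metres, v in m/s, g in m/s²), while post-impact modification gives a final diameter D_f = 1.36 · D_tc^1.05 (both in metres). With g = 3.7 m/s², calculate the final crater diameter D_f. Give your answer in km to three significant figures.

D_f ≈ 2.17 km

v = 42500 m/s.
d^0.74 = 12.4^0.74 = 6.444
v^0.48 = 42500^0.48 = 166.6
g^-0.25 = 3.7^-0.25 = 0.7210
D_tc = 1.45 × 6.444 × 166.6 × 0.7210 = 1122 m
D_f = 1.36 × (1122)^1.05 = 2168 m
     = 2.168 km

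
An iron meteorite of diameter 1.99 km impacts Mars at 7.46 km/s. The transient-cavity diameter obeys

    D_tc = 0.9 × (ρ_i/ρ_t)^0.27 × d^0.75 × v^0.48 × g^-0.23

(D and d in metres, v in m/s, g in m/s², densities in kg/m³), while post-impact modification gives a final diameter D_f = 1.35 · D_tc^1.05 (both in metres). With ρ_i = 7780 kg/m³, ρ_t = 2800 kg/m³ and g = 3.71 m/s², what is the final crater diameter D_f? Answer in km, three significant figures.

D_f ≈ 41.7 km

In SI: d = 1990 m, v = 7460 m/s.
(ρ_i/ρ_t)^0.27 = (7780/2800)^0.27 = 1.318
d^0.75 = 1990^0.75 = 297.9
v^0.48 = 7460^0.48 = 72.26
g^-0.23 = 3.71^-0.23 = 0.7397
D_tc = 0.9 × 1.318 × 297.9 × 72.26 × 0.7397 = 18890 m
D_f = 1.35 × (18890)^1.05 = 41723 m
     = 41.72 km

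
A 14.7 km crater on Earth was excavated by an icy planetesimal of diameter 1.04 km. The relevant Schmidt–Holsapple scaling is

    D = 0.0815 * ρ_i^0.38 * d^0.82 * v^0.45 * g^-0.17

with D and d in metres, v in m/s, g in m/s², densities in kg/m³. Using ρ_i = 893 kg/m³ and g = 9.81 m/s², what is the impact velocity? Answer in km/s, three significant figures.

Rearranging for v: v = [D / (0.0815 · 893^0.38 · 1040^0.82 · 9.81^-0.17)]^(1/0.45).
D = 14700 m.
893^0.38 = 13.22
1040^0.82 = 297.8
9.81^-0.17 = 0.6783
Denominator = 0.0815 × 13.22 × 297.8 × 0.6783 = 217.6
D / 217.6 = 14700 / 217.6 = 67.56
v = 67.56^(1/0.45) = 67.56^2.2222 = 11640 m/s

v ≈ 11.6 km/s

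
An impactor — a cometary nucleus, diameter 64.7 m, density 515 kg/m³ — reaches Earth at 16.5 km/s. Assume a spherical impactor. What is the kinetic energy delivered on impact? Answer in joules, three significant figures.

v = 16500 m/s.
Mass m = (π/6) ρ d³ = (π/6) × 515 × (64.7)³ = 7.303 × 10^7 kg
E = ½ m v² = 0.5 × 7.303 × 10^7 × (16500)² = 9.941 × 10^15 J

E ≈ 9.94 × 10^15 J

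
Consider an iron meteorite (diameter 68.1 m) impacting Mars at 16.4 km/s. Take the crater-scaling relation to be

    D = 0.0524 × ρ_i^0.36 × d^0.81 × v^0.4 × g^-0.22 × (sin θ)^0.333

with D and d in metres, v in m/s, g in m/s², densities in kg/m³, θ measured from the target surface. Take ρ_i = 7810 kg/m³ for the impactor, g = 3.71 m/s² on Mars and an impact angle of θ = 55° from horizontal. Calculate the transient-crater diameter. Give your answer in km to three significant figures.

D ≈ 1.37 km

In SI units: v = 16400 m/s.
ρ_i^0.36 = 7810^0.36 = 25.20
d^0.81 = 68.1^0.81 = 30.54
v^0.4 = 16400^0.4 = 48.52
g^-0.22 = 3.71^-0.22 = 0.7494
(sin 55°)^0.333 = 0.8192^0.333 = 0.9357
D = 0.0524 × 25.20 × 30.54 × 48.52 × 0.7494 × 0.9357 = 1372 m
   = 1.372 km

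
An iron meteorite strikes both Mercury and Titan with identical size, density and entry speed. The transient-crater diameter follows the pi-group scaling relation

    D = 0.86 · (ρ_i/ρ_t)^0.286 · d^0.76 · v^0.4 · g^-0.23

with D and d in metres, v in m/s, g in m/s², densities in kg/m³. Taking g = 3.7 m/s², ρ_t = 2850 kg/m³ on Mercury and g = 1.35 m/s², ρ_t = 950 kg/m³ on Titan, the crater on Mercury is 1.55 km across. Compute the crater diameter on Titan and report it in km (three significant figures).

The impactor-only factors (d, v, ρ_i) cancel in the ratio, leaving D_Titan/D_Mercury = (g_Titan/g_Mercury)^-0.23 · (ρ_t,Mercury/ρ_t,Titan)^0.286.
(1.35/3.7)^-0.23 = 0.3649^-0.23 = 1.261
(2850/950)^0.286 = 3.000^0.286 = 1.369
Ratio = 1.261 × 1.369 = 1.726
D_Titan = 1.726 × 1.55 km = 2.68 km

D ≈ 2.68 km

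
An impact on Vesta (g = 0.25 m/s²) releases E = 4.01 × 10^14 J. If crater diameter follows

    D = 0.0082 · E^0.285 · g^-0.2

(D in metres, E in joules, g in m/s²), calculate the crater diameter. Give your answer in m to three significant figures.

D ≈ 157 m

E^0.285 = (4.01 × 10^14)^0.285 = 1.452 × 10^4
g^-0.2 = 0.25^-0.2 = 1.320
D = 0.0082 × 1.452 × 10^4 × 1.320 = 157.2 m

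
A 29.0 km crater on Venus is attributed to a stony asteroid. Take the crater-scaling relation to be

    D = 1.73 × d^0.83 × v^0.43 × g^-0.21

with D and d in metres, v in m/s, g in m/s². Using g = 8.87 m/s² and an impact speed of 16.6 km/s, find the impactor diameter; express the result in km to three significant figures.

Rearranging for d: d = [D / (1.73 · 16600^0.43 · 8.87^-0.21)]^(1/0.83).
D = 29000 m.
16600^0.43 = 65.26
8.87^-0.21 = 0.6323
Denominator = 1.73 × 65.26 × 0.6323 = 71.39
D / 71.39 = 29000 / 71.39 = 406.2
d = 406.2^(1/0.83) = 406.2^1.2048 = 1390 m

d ≈ 1.39 km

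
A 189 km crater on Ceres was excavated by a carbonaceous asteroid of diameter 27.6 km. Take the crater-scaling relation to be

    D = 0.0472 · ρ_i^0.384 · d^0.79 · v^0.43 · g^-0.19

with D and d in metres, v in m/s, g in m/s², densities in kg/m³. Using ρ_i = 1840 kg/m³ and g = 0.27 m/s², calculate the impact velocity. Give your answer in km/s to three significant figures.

Rearranging for v: v = [D / (0.0472 · 1840^0.384 · 27600^0.79 · 0.27^-0.19)]^(1/0.43).
D = 189000 m.
1840^0.384 = 17.93
27600^0.79 = 3223
0.27^-0.19 = 1.282
Denominator = 0.0472 × 17.93 × 3223 × 1.282 = 3497
D / 3497 = 189000 / 3497 = 54.05
v = 54.05^(1/0.43) = 54.05^2.3256 = 10710 m/s

v ≈ 10.7 km/s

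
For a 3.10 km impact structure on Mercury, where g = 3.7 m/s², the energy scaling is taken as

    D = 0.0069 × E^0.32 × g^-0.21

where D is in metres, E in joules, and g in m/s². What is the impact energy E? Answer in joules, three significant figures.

Rearranging: E = [D / (0.0069 · g^-0.21)]^(1/0.32).
D = 3100 m.
g^-0.21 = 3.7^-0.21 = 0.7598
D / (0.0069 × 0.7598) = 3100 / (5.243 × 10^-3) = 5.913 × 10^5
E = (5.913 × 10^5)^3.125 = 1.089 × 10^18 J

E ≈ 1.09 × 10^18 J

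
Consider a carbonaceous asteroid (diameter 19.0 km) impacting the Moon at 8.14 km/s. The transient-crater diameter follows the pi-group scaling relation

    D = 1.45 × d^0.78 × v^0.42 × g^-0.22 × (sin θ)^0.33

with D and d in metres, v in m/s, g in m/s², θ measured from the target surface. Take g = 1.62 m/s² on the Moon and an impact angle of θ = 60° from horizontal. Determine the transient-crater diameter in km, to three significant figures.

In SI units: d = 19000 m, v = 8140 m/s.
d^0.78 = 19000^0.78 = 2175
v^0.42 = 8140^0.42 = 43.90
g^-0.22 = 1.62^-0.22 = 0.8993
(sin 60°)^0.33 = 0.8660^0.33 = 0.9536
D = 1.45 × 2175 × 43.90 × 0.8993 × 0.9536 = 1.187 × 10^5 m
   = 118.7 km

D ≈ 119 km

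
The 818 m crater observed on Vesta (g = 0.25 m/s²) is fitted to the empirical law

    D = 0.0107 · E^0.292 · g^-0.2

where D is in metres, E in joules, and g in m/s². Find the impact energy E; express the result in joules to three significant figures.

Rearranging: E = [D / (0.0107 · g^-0.2)]^(1/0.292).
g^-0.2 = 0.25^-0.2 = 1.320
D / (0.0107 × 1.320) = 818 / (0.01412) = 5.793 × 10^4
E = (5.793 × 10^4)^3.4247 = 2.049 × 10^16 J

E ≈ 2.05 × 10^16 J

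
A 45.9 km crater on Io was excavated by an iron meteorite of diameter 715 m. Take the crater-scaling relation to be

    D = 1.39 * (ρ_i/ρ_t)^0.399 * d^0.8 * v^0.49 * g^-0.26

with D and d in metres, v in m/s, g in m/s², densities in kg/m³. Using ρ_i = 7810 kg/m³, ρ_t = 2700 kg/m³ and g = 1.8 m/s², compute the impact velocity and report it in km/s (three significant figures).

Rearranging for v: v = [D / (1.39 · (7810/2700)^0.399 · 715^0.8 · 1.8^-0.26)]^(1/0.49).
D = 45900 m.
(7810/2700)^0.399 = 1.528
715^0.8 = 192.1
1.8^-0.26 = 0.8583
Denominator = 1.39 × 1.528 × 192.1 × 0.8583 = 350.2
D / 350.2 = 45900 / 350.2 = 131.1
v = 131.1^(1/0.49) = 131.1^2.0408 = 20970 m/s

v ≈ 21.0 km/s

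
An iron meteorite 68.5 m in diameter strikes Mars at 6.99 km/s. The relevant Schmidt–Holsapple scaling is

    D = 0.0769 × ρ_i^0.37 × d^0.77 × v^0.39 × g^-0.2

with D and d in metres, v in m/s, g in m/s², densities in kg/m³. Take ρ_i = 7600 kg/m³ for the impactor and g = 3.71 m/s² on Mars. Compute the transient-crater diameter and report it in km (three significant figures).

In SI units: v = 6990 m/s.
ρ_i^0.37 = 7600^0.37 = 27.28
d^0.77 = 68.5^0.77 = 25.91
v^0.39 = 6990^0.39 = 31.58
g^-0.2 = 3.71^-0.2 = 0.7694
D = 0.0769 × 27.28 × 25.91 × 31.58 × 0.7694 = 1321 m
   = 1.321 km

D ≈ 1.32 km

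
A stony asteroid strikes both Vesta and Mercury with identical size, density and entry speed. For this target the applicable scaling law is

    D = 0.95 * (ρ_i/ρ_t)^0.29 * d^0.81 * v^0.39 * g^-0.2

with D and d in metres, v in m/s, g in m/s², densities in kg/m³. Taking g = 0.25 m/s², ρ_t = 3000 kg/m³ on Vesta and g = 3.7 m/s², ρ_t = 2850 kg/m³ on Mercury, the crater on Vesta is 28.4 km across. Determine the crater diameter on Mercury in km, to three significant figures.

D ≈ 16.8 km

The impactor-only factors (d, v, ρ_i) cancel in the ratio, leaving D_Mercury/D_Vesta = (g_Mercury/g_Vesta)^-0.2 · (ρ_t,Vesta/ρ_t,Mercury)^0.29.
(3.7/0.25)^-0.2 = 14.80^-0.2 = 0.5834
(3000/2850)^0.29 = 1.053^0.29 = 1.015
Ratio = 0.5834 × 1.015 = 0.5922
D_Mercury = 0.5922 × 28.4 km = 16.8 km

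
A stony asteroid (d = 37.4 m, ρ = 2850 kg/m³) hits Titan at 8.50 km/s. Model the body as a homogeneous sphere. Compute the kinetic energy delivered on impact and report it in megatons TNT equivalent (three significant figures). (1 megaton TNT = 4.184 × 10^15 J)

v = 8500 m/s.
Mass m = (π/6) ρ d³ = (π/6) × 2850 × (37.4)³ = 7.807 × 10^7 kg
E = ½ m v² = 0.5 × 7.807 × 10^7 × (8500)² = 2.820 × 10^15 J
   = 2.820 × 10^15 / 4.184×10^15 = 0.6740 Mt

E ≈ 0.674 Mt TNT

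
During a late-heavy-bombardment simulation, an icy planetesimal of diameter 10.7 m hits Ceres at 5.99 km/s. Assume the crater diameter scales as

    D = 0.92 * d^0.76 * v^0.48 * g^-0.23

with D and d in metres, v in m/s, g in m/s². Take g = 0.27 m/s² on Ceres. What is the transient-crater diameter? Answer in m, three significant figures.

D ≈ 490 m

In SI units: v = 5990 m/s.
d^0.76 = 10.7^0.76 = 6.058
v^0.48 = 5990^0.48 = 65.04
g^-0.23 = 0.27^-0.23 = 1.351
D = 0.92 × 6.058 × 65.04 × 1.351 = 489.7 m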